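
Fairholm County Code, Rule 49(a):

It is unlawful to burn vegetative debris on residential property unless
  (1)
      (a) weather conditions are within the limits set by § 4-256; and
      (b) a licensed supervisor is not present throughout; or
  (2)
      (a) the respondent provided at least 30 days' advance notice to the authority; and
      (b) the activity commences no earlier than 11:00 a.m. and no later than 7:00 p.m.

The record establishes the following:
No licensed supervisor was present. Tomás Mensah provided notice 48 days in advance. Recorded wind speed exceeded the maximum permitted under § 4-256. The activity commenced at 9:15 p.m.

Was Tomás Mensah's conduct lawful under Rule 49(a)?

No — unlawful.

(a) weather ok — not satisfied.
(b) not (supervisor present) — holds.
(1) = F AND T = false.
(a) ≥30 days' notice — satisfied.
(b) start within hours — fails.
So (2) is not satisfied (T AND F).
So Overall is not satisfied (F OR F).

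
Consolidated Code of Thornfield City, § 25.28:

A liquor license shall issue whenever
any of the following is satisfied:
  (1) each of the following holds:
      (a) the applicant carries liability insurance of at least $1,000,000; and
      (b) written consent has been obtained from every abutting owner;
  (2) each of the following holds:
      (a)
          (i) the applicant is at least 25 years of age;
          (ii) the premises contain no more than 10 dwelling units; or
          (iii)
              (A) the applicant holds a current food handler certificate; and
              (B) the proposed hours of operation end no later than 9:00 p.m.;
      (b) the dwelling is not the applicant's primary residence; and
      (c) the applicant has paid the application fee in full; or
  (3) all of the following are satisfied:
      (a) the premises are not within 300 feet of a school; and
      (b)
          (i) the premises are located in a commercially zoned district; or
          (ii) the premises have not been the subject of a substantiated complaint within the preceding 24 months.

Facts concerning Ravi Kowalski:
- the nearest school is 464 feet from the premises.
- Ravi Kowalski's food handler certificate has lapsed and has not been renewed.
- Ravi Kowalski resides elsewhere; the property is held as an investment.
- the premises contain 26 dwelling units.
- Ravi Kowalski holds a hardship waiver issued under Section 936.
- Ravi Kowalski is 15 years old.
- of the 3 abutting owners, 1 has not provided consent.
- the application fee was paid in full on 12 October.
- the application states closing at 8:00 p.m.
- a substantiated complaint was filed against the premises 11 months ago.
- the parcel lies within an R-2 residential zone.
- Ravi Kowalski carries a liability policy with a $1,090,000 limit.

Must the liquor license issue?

(a) insurance ≥ $1,000,000 — satisfied.
(b) all abutters consent — not satisfied.
So (1) is not satisfied (T AND F).
(i) age ≥ 25 — not satisfied.
(ii) ≤ 10 units — not satisfied.
(A) food handler cert. — not satisfied.
(B) closes by 9 p.m. — holds.
(iii): F AND T → false.
(a): F OR F OR F → false.
(b) not (primary residence) — met.
(c) fee paid — holds.
(2): F AND T AND T → false.
(a) ≥300 ft from school — satisfied.
(i) commercially zoned — not met.
(ii) no complaint in 24 mo. — fails.
(b): F OR F → false.
(3) = T AND F = false.
Overall = F OR F OR F = false.

No — denied.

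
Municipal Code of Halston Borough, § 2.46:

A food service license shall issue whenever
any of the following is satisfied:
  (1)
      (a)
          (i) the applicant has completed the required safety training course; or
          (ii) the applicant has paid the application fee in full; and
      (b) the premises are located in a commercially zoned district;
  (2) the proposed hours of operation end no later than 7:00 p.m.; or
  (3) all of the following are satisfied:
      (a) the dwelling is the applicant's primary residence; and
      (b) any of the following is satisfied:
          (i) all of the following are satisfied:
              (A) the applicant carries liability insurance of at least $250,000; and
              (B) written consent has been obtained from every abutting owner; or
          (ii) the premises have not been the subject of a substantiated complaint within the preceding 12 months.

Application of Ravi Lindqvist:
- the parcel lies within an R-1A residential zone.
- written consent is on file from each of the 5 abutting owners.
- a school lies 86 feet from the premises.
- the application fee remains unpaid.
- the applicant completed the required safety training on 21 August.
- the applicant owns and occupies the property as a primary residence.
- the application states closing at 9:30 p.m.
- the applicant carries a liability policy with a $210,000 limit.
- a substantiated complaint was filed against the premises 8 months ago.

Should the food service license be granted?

(i) safety training — satisfied.
(ii) fee paid — not satisfied.
So (a) is satisfied (T OR F).
(b) commercially zoned — not met.
(1): T AND F → false.
(2) closes by 7 p.m. — fails.
(a) primary residence — satisfied.
(A) insurance ≥ $250,000 — fails.
(B) all abutters consent — satisfied.
So (i) is not satisfied (F AND T).
(ii) no complaint in 12 mo. — fails.
(b): F OR F → false.
So (3) is not satisfied (T AND F).
Overall: F OR F OR F → false.

No — denied.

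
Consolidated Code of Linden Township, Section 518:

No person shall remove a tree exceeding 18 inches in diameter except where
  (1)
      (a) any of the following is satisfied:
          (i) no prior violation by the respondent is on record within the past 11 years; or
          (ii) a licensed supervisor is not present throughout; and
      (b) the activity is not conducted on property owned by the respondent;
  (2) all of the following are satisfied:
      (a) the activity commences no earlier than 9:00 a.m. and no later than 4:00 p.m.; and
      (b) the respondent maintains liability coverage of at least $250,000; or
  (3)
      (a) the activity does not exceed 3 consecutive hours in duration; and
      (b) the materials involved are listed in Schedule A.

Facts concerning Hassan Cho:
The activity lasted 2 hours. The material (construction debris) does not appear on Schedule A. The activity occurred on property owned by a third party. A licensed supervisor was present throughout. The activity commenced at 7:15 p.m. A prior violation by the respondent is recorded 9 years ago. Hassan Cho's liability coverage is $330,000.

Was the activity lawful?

(i) no prior violation — fails.
(ii) not (supervisor present) — not met.
(a) = F OR F = false.
(b) not (own property) — holds.
(1): F AND T → false.
(a) start within hours — not satisfied.
(b) coverage ≥ $250,000 — holds.
(2): F AND T → false.
(a) ≤ 3 hrs duration — holds.
(b) Schedule A material — fails.
(3) = T AND F = false.
Overall: F OR F OR F → false.

No — unlawful.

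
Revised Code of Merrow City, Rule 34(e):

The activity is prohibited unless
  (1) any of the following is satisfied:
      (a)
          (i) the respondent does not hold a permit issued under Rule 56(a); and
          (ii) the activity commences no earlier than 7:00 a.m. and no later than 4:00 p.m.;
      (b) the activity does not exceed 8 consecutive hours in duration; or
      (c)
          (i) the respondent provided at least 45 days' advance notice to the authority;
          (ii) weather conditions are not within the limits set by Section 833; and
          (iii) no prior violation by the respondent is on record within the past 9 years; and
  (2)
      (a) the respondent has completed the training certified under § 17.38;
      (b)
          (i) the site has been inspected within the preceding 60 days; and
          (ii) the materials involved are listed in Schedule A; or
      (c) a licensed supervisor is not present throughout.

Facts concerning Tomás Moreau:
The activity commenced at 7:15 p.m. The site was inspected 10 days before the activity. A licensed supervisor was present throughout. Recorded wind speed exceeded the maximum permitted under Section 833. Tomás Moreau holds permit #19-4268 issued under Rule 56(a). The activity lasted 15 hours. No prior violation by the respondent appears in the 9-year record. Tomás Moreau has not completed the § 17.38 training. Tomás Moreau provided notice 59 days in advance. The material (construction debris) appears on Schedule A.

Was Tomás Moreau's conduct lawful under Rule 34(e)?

(i) not (holds permit) — fails.
(ii) start within hours — not satisfied.
So (a) is not satisfied (F AND F).
(b) ≤ 8 hrs duration — fails.
(i) ≥45 days' notice — satisfied.
(ii) not (weather ok) — holds.
(iii) no prior violation — satisfied.
So (c) is satisfied (T AND T AND T).
(1) = F OR F OR T = true.
(a) training certified — fails.
(i) site inspected — holds.
(ii) Schedule A material — met.
(b) = T AND T = true.
(c) not (supervisor present) — fails.
(2) = F OR T OR F = true.
Overall: T AND T → true.

Yes — lawful.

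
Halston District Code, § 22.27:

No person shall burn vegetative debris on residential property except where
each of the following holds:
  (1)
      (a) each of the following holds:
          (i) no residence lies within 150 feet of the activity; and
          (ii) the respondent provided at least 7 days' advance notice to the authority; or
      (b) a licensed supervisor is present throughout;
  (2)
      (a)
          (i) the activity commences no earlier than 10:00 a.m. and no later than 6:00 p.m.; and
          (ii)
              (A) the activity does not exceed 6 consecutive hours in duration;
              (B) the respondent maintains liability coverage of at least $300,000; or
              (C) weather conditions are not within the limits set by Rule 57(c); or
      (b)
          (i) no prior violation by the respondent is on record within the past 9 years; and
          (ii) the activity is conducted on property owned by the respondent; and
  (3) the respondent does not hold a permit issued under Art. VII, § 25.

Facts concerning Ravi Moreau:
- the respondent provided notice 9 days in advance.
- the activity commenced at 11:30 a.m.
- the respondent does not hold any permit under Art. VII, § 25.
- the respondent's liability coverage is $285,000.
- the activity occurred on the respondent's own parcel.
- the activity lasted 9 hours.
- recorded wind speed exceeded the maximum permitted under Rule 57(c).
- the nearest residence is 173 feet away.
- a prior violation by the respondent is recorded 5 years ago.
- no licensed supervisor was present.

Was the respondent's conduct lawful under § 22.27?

(i) no residence in 150 ft — met.
(ii) ≥7 days' notice — met.
So (a) is satisfied (T AND T).
(b) supervisor present — not satisfied.
So (1) is satisfied (T OR F).
(i) start within hours — satisfied.
(A) ≤ 6 hrs duration — not satisfied.
(B) coverage ≥ $300,000 — not satisfied.
(C) not (weather ok) — met.
So (ii) is satisfied (F OR F OR T).
(a) = T AND T = true.
(i) no prior violation — fails.
(ii) own property — holds.
(b): F AND T → false.
So (2) is satisfied (T OR F).
(3) not (holds permit) — satisfied.
So Overall is satisfied (T AND T AND T).

Yes — lawful.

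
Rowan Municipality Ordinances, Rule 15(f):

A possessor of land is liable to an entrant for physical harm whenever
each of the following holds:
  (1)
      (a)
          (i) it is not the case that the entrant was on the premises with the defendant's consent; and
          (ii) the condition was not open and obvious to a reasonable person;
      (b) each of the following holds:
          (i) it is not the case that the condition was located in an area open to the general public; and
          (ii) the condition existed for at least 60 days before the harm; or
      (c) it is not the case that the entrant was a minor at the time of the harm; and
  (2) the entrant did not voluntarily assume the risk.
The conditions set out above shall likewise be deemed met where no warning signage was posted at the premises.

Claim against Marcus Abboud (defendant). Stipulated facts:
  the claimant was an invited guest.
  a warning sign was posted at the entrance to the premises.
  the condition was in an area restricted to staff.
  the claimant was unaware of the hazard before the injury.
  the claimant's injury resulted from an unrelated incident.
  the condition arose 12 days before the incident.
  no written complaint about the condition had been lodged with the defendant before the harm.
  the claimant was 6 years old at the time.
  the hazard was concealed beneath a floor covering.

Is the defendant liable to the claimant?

No — not liable.

(i) not (consent to enter) — not satisfied.
(ii) not open/obvious — satisfied.
(a) = F AND T = false.
(i) not (public area) — holds.
(ii) condition ≥60 days old — not met.
(b): T AND F → false.
(c) not (entrant a minor) — not satisfied.
(1) = F OR F OR F = false.
(2) no assumed risk — met.
Overall: F AND T → false.
Exception (no signage posted) — not satisfied.
Result: main false OR exception false → false.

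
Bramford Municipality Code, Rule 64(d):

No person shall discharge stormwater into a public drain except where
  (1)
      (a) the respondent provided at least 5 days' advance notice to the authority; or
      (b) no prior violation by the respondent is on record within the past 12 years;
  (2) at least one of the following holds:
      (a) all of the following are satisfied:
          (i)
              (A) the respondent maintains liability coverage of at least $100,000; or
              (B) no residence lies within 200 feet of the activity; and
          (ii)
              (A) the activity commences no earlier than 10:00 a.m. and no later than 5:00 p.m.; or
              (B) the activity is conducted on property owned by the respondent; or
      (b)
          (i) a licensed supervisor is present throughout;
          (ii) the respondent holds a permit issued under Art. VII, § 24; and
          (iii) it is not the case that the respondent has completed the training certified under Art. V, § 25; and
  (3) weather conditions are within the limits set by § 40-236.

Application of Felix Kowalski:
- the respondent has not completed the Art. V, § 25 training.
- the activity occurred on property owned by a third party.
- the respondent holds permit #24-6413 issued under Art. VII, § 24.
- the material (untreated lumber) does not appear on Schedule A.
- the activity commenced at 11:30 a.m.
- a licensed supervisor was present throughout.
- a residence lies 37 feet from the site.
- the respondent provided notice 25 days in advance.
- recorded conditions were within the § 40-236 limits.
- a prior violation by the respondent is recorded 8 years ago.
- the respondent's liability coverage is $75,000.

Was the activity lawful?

Yes — lawful.

(a) ≥5 days' notice — holds.
(b) no prior violation — fails.
(1): T OR F → true.
(A) coverage ≥ $100,000 — fails.
(B) no residence in 200 ft — fails.
(i): F OR F → false.
(A) start within hours — satisfied.
(B) own property — not satisfied.
So (ii) is satisfied (T OR F).
(a): F AND T → false.
(i) supervisor present — satisfied.
(ii) holds permit — satisfied.
(iii) not (training certified) — met.
So (b) is satisfied (T AND T AND T).
(2) = F OR T = true.
(3) weather ok — satisfied.
So Overall is satisfied (T AND T AND T).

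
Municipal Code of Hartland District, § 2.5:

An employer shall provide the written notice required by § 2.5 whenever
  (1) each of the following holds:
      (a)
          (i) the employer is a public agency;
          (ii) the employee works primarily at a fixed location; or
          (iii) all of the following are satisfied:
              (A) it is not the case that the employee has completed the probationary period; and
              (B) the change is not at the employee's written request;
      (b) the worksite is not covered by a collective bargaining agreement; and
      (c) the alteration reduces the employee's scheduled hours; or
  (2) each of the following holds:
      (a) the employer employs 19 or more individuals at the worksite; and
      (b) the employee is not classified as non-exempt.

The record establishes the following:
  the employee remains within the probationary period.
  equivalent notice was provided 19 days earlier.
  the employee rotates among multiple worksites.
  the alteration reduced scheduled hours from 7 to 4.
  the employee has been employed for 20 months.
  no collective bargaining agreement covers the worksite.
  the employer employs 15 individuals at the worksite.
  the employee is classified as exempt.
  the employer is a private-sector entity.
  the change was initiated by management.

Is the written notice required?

Yes — required.

(i) public agency — not met.
(ii) fixed location — not satisfied.
(A) not (past probation) — met.
(B) not employee-requested — holds.
(iii) = T AND T = true.
(a): F OR F OR T → true.
(b) no CBA — holds.
(c) hours reduced — satisfied.
(1) = T AND T AND T = true.
(a) ≥ 19 at site — not satisfied.
(b) not (non-exempt) — satisfied.
(2) = F AND T = false.
Overall = T OR F = true.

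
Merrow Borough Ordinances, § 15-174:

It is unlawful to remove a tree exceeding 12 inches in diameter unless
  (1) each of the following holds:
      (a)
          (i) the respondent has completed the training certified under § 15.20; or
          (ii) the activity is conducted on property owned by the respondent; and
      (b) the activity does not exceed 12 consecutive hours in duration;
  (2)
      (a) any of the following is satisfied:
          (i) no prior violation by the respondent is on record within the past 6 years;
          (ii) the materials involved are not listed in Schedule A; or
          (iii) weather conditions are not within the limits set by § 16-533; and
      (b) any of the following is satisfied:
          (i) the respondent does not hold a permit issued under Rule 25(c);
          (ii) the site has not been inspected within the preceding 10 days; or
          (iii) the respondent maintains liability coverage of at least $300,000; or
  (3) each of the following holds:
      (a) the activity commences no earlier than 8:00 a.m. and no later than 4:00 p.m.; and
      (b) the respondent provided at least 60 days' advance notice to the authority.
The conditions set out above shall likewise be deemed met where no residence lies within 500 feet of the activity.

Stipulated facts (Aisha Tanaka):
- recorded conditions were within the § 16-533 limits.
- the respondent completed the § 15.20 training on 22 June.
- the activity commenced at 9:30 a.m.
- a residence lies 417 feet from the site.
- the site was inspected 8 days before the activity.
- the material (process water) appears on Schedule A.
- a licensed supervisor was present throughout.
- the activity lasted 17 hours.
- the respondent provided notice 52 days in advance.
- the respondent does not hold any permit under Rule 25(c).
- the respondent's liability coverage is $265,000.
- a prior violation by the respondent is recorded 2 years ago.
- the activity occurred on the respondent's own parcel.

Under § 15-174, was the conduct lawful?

No — unlawful.

(i) training certified — met.
(ii) own property — satisfied.
So (a) is satisfied (T OR T).
(b) ≤ 12 hrs duration — fails.
(1): T AND F → false.
(i) no prior violation — not met.
(ii) not (Schedule A material) — not met.
(iii) not (weather ok) — fails.
So (a) is not satisfied (F OR F OR F).
(i) not (holds permit) — met.
(ii) not (site inspected) — fails.
(iii) coverage ≥ $300,000 — not met.
(b) = T OR F OR F = true.
(2) = F AND T = false.
(a) start within hours — met.
(b) ≥60 days' notice — not satisfied.
(3): T AND F → false.
So Overall is not satisfied (F OR F OR F).
Exception (no residence in 500 ft) — not satisfied.
Result: main false OR exception false → false.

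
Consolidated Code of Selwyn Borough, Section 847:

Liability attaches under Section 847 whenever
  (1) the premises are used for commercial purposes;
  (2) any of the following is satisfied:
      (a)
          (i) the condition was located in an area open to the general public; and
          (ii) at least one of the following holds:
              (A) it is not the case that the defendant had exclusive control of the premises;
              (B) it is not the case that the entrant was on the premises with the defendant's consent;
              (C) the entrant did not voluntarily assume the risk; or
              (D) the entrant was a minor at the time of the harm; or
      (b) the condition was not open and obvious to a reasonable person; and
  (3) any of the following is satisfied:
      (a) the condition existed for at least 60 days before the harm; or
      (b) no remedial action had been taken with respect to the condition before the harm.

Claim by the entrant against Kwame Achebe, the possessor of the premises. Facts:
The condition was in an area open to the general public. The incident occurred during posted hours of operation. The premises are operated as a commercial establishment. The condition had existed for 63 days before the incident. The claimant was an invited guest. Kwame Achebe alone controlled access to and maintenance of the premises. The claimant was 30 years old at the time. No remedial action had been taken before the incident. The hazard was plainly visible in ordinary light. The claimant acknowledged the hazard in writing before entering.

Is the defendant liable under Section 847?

(1) commercial use — satisfied.
(i) public area — satisfied.
(A) not (exclusive control) — not satisfied.
(B) not (consent to enter) — not satisfied.
(C) no assumed risk — not satisfied.
(D) entrant a minor — not satisfied.
So (ii) is not satisfied (F OR F OR F OR F).
(a) = T AND F = false.
(b) not open/obvious — not met.
So (2) is not satisfied (F OR F).
(a) condition ≥60 days old — holds.
(b) no remedial action — holds.
(3): T OR T → true.
Overall: T AND F AND T → false.

No — not liable.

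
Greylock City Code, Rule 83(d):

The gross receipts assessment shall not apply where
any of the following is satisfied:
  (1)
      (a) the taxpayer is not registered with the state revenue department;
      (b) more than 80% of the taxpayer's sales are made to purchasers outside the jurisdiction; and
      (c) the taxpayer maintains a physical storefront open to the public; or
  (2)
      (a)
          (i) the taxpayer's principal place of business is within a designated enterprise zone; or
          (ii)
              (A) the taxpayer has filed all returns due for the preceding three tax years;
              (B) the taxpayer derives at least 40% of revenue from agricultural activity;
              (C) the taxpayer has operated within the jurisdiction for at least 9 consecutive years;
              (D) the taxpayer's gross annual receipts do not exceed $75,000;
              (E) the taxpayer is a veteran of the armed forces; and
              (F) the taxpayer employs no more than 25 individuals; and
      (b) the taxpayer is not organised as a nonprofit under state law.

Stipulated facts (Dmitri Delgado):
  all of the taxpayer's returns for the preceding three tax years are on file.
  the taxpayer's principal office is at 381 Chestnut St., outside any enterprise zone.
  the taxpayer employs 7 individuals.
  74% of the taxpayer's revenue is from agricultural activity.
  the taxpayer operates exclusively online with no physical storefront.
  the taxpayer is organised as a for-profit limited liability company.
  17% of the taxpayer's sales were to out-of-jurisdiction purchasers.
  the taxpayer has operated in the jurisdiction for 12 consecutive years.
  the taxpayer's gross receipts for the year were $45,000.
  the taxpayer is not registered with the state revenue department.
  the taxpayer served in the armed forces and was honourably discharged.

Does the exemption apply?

(a) not (state-registered) — holds.
(b) >80% out-of-jur. sales — not met.
(c) has storefront — fails.
(1) = T AND F AND F = false.
(i) in enterprise zone — not met.
(A) returns current — met.
(B) ≥40% agricultural — holds.
(C) ≥ 9 yrs in jurisdiction — satisfied.
(D) receipts ≤ $75,000 — holds.
(E) veteran — satisfied.
(F) ≤ 25 employees — met.
So (ii) is satisfied (T AND T AND T AND T AND T AND T).
(a) = F OR T = true.
(b) not (nonprofit) — satisfied.
(2): T AND T → true.
Overall: F OR T → true.

Yes — exempt.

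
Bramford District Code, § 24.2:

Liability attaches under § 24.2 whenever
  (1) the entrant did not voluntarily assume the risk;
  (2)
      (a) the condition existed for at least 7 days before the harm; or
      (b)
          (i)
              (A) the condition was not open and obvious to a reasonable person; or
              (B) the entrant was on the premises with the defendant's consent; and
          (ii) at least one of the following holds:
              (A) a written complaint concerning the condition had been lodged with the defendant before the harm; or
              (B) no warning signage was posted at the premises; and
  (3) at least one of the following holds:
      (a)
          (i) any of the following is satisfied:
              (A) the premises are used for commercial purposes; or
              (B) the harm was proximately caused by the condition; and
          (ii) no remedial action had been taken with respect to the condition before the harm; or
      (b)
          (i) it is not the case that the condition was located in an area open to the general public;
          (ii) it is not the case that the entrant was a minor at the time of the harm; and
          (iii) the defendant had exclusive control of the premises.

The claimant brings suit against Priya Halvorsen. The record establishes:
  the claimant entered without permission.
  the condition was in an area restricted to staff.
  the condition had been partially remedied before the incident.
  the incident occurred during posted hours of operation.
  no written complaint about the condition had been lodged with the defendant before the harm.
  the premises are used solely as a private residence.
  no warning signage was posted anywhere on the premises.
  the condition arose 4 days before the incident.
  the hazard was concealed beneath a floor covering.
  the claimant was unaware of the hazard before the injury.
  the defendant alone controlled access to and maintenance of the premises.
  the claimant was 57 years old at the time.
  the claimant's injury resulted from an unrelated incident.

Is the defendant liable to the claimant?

Yes — liable.

(1) no assumed risk — holds.
(a) condition ≥7 days old — fails.
(A) not open/obvious — met.
(B) consent to enter — not met.
(i): T OR F → true.
(A) complaint lodged — not satisfied.
(B) no signage posted — met.
(ii): F OR T → true.
(b) = T AND T = true.
So (2) is satisfied (F OR T).
(A) commercial use — fails.
(B) proximate cause — not satisfied.
So (i) is not satisfied (F OR F).
(ii) no remedial action — fails.
(a): F AND F → false.
(i) not (public area) — satisfied.
(ii) not (entrant a minor) — met.
(iii) exclusive control — satisfied.
(b): T AND T AND T → true.
(3) = F OR T = true.
So Overall is satisfied (T AND T AND T).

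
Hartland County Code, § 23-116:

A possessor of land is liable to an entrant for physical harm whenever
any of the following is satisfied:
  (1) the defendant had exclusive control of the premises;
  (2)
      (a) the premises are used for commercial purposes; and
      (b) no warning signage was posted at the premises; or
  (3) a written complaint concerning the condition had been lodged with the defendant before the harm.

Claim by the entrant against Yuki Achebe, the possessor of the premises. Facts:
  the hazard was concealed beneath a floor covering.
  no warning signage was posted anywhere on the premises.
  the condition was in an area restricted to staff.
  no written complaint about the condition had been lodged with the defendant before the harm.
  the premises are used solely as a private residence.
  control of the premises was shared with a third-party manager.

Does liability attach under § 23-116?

No — not liable.

(1) exclusive control — fails.
(a) commercial use — fails.
(b) no signage posted — holds.
(2) = F AND T = false.
(3) complaint lodged — fails.
So Overall is not satisfied (F OR F OR F).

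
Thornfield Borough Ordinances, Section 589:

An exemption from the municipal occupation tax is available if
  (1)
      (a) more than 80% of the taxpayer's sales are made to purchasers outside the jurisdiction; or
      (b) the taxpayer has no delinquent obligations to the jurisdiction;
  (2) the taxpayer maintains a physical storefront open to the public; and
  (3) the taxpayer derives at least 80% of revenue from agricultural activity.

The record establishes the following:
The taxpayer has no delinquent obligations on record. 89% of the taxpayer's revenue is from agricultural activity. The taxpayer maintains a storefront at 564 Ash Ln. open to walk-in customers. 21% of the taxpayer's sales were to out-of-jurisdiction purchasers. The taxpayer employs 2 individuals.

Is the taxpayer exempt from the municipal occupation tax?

(a) >80% out-of-jur. sales — not satisfied.
(b) no delinquency — holds.
So (1) is satisfied (F OR T).
(2) has storefront — met.
(3) ≥80% agricultural — met.
So Overall is satisfied (T AND T AND T).

Yes — exempt.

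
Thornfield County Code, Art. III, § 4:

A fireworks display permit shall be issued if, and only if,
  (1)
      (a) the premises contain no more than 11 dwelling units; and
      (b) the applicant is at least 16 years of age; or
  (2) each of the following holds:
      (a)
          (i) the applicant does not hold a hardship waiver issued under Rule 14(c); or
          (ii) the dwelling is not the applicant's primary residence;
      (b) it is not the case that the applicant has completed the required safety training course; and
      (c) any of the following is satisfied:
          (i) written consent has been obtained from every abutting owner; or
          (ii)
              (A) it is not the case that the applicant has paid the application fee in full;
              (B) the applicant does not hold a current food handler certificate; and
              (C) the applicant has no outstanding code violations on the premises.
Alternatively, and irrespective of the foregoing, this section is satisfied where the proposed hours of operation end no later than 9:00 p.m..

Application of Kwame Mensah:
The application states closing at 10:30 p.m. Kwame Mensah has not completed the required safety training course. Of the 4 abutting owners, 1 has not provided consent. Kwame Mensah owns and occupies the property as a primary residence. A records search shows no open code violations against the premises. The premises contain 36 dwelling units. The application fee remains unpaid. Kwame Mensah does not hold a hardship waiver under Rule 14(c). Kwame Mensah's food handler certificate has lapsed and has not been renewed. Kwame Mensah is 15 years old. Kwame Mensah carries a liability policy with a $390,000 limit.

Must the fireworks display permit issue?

Yes — granted.

(a) ≤ 11 units — not satisfied.
(b) age ≥ 16 — fails.
(1) = F AND F = false.
(i) not (hardship waiver) — holds.
(ii) not (primary residence) — fails.
So (a) is satisfied (T OR F).
(b) not (safety training) — holds.
(i) all abutters consent — not met.
(A) not (fee paid) — holds.
(B) not (food handler cert.) — met.
(C) no code violations — satisfied.
So (ii) is satisfied (T AND T AND T).
(c): F OR T → true.
(2) = T AND T AND T = true.
So Overall is satisfied (F OR T).
Exception (closes by 9 p.m.) — not satisfied.
Result: main true OR exception false → true.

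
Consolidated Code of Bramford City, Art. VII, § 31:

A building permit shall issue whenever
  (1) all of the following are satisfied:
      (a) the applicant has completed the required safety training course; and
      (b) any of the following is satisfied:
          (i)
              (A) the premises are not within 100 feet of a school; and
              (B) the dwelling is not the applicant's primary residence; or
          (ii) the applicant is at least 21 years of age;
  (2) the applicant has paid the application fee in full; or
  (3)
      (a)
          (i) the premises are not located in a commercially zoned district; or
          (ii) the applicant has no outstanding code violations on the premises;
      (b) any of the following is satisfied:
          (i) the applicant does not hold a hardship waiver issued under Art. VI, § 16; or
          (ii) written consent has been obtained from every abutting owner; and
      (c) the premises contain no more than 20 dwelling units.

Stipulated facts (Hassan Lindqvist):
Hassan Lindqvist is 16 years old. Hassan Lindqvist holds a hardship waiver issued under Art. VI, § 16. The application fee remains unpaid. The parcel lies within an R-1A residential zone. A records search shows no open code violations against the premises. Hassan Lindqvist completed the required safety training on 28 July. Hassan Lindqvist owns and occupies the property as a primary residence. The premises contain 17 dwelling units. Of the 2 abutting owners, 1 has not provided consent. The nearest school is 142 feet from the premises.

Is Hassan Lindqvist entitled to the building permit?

No — denied.

(a) safety training — satisfied.
(A) ≥100 ft from school — met.
(B) not (primary residence) — fails.
(i) = T AND F = false.
(ii) age ≥ 21 — not met.
(b) = F OR F = false.
(1) = T AND F = false.
(2) fee paid — fails.
(i) not (commercially zoned) — holds.
(ii) no code violations — satisfied.
(a) = T OR T = true.
(i) not (hardship waiver) — not met.
(ii) all abutters consent — not satisfied.
So (b) is not satisfied (F OR F).
(c) ≤ 20 units — satisfied.
(3) = T AND F AND T = false.
Overall: F OR F OR F → false.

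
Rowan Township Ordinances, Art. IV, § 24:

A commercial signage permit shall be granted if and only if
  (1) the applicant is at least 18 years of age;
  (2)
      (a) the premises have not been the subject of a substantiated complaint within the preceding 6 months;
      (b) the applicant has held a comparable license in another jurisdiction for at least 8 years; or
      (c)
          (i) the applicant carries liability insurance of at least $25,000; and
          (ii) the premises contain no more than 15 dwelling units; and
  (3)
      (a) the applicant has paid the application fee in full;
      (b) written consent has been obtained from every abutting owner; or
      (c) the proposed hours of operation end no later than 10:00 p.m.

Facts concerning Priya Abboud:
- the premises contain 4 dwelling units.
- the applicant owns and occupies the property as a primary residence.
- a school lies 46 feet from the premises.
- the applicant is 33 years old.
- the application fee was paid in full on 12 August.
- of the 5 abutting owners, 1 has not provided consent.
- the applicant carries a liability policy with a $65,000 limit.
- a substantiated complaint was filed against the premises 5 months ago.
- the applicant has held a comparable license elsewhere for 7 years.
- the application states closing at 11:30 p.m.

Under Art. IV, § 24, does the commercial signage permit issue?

Yes — granted.

(1) age ≥ 18 — holds.
(a) no complaint in 6 mo. — not met.
(b) prior license ≥ 8 yr — fails.
(i) insurance ≥ $25,000 — met.
(ii) ≤ 15 units — holds.
So (c) is satisfied (T AND T).
(2) = F OR F OR T = true.
(a) fee paid — holds.
(b) all abutters consent — not met.
(c) closes by 10 p.m. — not satisfied.
(3) = T OR F OR F = true.
Overall: T AND T AND T → true.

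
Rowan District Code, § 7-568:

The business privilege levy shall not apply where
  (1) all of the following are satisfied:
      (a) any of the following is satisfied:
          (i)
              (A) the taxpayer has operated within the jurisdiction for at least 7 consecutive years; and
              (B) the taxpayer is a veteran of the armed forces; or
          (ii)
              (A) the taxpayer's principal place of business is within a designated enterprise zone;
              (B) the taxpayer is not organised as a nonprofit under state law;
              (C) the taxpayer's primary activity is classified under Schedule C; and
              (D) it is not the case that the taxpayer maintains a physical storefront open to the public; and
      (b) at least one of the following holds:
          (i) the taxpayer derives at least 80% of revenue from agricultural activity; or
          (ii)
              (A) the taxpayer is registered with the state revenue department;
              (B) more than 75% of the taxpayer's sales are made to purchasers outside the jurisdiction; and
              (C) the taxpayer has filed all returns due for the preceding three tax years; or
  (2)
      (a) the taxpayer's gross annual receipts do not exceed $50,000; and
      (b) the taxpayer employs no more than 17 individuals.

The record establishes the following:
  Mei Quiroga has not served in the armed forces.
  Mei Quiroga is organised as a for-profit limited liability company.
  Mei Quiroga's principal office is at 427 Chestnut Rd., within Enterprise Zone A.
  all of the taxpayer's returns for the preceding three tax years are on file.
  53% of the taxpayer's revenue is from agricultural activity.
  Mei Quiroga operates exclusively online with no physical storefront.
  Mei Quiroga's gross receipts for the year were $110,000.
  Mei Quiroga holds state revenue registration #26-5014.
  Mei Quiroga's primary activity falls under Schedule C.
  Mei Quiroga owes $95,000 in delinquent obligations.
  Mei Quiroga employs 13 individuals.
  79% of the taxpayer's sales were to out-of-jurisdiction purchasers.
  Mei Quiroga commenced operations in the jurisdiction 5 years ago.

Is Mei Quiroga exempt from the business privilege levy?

(A) ≥ 7 yrs in jurisdiction — fails.
(B) veteran — fails.
(i): F AND F → false.
(A) in enterprise zone — satisfied.
(B) not (nonprofit) — met.
(C) Schedule C activity — holds.
(D) not (has storefront) — met.
So (ii) is satisfied (T AND T AND T AND T).
(a) = F OR T = true.
(i) ≥80% agricultural — not met.
(A) state-registered — met.
(B) >75% out-of-jur. sales — met.
(C) returns current — met.
So (ii) is satisfied (T AND T AND T).
(b): F OR T → true.
So (1) is satisfied (T AND T).
(a) receipts ≤ $50,000 — fails.
(b) ≤ 17 employees — holds.
(2): F AND T → false.
Overall = T OR F = true.

Yes — exempt.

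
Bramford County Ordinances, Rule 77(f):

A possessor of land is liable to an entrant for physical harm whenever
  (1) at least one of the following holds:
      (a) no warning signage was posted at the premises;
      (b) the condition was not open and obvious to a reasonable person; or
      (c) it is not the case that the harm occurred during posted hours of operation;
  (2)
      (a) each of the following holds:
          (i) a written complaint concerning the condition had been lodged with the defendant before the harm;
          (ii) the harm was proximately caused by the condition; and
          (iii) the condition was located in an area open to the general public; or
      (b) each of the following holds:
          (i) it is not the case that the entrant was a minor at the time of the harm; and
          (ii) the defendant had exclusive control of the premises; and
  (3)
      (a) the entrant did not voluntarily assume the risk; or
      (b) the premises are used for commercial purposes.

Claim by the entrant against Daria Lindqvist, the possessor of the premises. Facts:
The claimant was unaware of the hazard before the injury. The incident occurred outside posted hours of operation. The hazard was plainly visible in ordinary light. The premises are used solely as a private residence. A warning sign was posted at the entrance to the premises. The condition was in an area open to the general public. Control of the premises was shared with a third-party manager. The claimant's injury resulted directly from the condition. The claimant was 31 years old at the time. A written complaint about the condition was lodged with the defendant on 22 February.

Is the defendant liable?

Yes — liable.

(a) no signage posted — fails.
(b) not open/obvious — not satisfied.
(c) not (during posted hours) — satisfied.
(1): F OR F OR T → true.
(i) complaint lodged — met.
(ii) proximate cause — satisfied.
(iii) public area — satisfied.
(a) = T AND T AND T = true.
(i) not (entrant a minor) — satisfied.
(ii) exclusive control — fails.
So (b) is not satisfied (T AND F).
(2) = T OR F = true.
(a) no assumed risk — satisfied.
(b) commercial use — fails.
(3) = T OR F = true.
So Overall is satisfied (T AND T AND T).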